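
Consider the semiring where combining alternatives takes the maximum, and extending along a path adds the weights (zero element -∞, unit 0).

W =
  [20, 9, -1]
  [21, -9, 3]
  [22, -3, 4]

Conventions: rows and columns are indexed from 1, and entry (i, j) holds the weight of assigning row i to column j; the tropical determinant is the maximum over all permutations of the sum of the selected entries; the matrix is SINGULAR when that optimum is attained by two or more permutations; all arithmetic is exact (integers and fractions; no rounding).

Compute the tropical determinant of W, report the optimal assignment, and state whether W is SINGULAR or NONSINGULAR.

σ = (1, 2, 3): 20 + (-9) + 4 = 15
σ = (1, 3, 2): 20 + 3 + (-3) = 20
σ = (2, 1, 3): 9 + 21 + 4 = 34
σ = (2, 3, 1): 9 + 3 + 22 = 34
σ = (3, 1, 2): (-1) + 21 + (-3) = 17
σ = (3, 2, 1): (-1) + (-9) + 22 = 12
Optimal value attained by: σ = (2, 1, 3).
Answer: det⊕(W) = 34; verdict: SINGULAR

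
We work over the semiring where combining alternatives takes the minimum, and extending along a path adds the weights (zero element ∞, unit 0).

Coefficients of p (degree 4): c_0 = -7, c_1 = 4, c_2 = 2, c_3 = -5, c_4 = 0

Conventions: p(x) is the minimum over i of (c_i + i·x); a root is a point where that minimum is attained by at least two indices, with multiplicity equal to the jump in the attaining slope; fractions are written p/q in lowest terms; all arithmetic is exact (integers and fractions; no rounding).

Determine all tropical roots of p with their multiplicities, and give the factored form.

hull edge (i=0, c=-7) to (i=3, c=-5): slope 2/3, span 3
hull edge (i=3, c=-5) to (i=4, c=0): slope 5, span 1
Factored form: p(x) = 0 ⊗ (x ⊕ (-5)) ⊗ (x ⊕ (-2/3)) ⊗ (x ⊕ (-2/3)) ⊗ (x ⊕ (-2/3))
Answer: roots = -5 (mult 1), -2/3 (mult 3)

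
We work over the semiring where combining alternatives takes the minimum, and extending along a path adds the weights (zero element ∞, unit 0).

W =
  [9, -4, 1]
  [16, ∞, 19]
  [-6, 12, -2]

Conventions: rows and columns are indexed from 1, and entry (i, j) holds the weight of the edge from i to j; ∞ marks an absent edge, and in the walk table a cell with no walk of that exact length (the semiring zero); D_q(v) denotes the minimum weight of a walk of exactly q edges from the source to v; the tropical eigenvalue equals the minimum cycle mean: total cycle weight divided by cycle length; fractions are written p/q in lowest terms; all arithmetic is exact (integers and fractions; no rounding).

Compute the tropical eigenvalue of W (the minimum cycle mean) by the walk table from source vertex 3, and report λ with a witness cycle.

q=0: [∞, ∞, 0]
q=1: [-6, 12, -2]
q=2: [-8, -10, -5]
q=3: [-11, -12, -7]
Optimal cycle mean attained by: cycle 1->3->1, total 1 + (-6), length 2.
Answer: λ = -5/2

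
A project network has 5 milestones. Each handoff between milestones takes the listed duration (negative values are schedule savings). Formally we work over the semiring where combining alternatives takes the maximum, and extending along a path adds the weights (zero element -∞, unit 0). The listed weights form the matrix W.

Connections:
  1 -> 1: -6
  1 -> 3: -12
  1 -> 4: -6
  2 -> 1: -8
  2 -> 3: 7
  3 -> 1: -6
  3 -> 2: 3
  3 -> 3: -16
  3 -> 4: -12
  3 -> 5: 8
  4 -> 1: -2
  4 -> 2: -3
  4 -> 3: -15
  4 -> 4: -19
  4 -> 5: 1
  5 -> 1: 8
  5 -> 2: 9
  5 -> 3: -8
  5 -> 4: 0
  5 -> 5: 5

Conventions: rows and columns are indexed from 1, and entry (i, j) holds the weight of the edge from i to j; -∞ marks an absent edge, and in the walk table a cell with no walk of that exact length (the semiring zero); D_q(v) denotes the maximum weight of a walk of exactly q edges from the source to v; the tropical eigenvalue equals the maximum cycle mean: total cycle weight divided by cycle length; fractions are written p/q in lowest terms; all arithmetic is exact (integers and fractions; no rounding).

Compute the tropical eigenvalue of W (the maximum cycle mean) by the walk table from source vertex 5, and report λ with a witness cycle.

q=0: [-∞, -∞, -∞, -∞, 0]
q=1: [8, 9, -8, 0, 5]
q=2: [13, 14, 16, 5, 10]
q=3: [18, 19, 21, 10, 24]
q=4: [32, 33, 26, 24, 29]
q=5: [37, 38, 40, 29, 34]
Optimal cycle mean attained by: cycle 2->3->5->2, total 7 + 8 + 9, length 3.
Answer: λ = 8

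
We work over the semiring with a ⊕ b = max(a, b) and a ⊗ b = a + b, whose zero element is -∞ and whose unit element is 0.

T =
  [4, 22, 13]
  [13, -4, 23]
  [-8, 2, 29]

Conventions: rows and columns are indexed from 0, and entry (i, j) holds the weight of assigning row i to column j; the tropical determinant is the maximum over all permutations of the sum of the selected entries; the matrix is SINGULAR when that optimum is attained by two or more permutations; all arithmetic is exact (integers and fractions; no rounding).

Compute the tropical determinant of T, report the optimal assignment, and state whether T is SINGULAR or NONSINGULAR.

σ = (0, 1, 2): 4 + (-4) + 29 = 29
σ = (0, 2, 1): 4 + 23 + 2 = 29
σ = (1, 0, 2): 22 + 13 + 29 = 64
σ = (1, 2, 0): 22 + 23 + (-8) = 37
σ = (2, 0, 1): 13 + 13 + 2 = 28
σ = (2, 1, 0): 13 + (-4) + (-8) = 1
Optimal value attained by: σ = (1, 0, 2).
Answer: det⊕(T) = 64; verdict: NONSINGULAR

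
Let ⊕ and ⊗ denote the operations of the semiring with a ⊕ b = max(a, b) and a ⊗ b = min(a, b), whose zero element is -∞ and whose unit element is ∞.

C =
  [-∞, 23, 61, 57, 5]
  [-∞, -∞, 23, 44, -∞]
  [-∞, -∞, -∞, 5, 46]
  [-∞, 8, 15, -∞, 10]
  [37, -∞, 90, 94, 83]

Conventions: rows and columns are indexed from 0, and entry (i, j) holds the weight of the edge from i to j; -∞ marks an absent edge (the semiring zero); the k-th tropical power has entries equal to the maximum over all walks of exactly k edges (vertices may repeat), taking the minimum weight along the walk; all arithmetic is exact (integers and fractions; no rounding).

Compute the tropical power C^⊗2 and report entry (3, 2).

C^⊗2:
  [5, 8, 23, 23, 46]
  [-∞, 8, 15, 5, 23]
  [37, 5, 46, 46, 46]
  [10, -∞, 10, 10, 15]
  [37, 23, 83, 83, 83]
Key observation: the optimum is the walk 3->4->2, with weight 10 min 90 = 10.
Optimal value attained by: walk 3->4->2.
Answer: (C^⊗2)[3][2] = 10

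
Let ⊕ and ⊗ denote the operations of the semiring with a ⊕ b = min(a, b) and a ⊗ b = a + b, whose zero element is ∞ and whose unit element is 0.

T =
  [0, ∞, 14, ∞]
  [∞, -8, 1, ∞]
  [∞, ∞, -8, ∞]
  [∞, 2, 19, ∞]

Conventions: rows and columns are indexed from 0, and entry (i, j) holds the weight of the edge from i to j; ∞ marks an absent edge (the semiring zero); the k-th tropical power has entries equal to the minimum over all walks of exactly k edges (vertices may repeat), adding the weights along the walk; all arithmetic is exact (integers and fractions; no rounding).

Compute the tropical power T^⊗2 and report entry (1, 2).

T^⊗2:
  [0, ∞, 6, ∞]
  [∞, -16, -7, ∞]
  [∞, ∞, -16, ∞]
  [∞, -6, 3, ∞]
Key observation: the optimum is the walk 1->1->2, with weight (-8) + 1 = -7.
Optimal value attained by: walk 1->1->2.
Answer: (T^⊗2)[1][2] = -7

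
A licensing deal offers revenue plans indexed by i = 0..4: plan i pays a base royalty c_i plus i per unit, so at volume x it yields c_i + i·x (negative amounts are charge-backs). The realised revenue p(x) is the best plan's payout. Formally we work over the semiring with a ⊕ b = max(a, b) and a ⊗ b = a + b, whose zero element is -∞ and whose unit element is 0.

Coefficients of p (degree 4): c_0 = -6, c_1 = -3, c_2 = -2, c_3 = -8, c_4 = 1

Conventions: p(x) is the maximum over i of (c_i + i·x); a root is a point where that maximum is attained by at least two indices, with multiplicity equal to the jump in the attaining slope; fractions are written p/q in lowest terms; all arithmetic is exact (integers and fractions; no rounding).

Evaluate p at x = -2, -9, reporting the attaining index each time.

p(-2) = max(-6+0·(-2)=-6, -3+1·(-2)=-5, -2+2·(-2)=-6, -8+3·(-2)=-14, 1+4·(-2)=-7) = -5 (attained by i=1)
p(-9) = max(-6+0·(-9)=-6, -3+1·(-9)=-12, -2+2·(-9)=-20, -8+3·(-9)=-35, 1+4·(-9)=-35) = -6 (attained by i=0)
Answer: p(-2) = -5; p(-9) = -6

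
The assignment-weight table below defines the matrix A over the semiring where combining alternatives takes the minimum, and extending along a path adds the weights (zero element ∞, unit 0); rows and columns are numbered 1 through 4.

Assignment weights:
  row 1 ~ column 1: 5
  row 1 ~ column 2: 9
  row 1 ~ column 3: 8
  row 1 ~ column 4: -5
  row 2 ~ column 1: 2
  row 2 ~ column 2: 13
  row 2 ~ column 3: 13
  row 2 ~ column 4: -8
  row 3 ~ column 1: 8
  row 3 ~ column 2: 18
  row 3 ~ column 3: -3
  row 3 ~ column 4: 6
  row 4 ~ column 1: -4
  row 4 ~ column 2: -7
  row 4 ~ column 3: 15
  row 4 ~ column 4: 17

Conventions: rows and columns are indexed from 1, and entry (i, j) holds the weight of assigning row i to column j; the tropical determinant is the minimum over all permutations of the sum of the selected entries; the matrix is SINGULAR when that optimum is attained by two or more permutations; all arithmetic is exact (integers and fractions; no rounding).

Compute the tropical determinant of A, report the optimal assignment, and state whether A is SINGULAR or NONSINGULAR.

σ = (1, 2, 3, 4): 5 + 13 + (-3) + 17 = 32
σ = (1, 2, 4, 3): 5 + 13 + 6 + 15 = 39
σ = (1, 3, 2, 4): 5 + 13 + 18 + 17 = 53
σ = (1, 3, 4, 2): 5 + 13 + 6 + (-7) = 17
σ = (1, 4, 2, 3): 5 + (-8) + 18 + 15 = 30
σ = (1, 4, 3, 2): 5 + (-8) + (-3) + (-7) = -13
σ = (2, 1, 3, 4): 9 + 2 + (-3) + 17 = 25
σ = (2, 1, 4, 3): 9 + 2 + 6 + 15 = 32
σ = (2, 3, 1, 4): 9 + 13 + 8 + 17 = 47
σ = (2, 3, 4, 1): 9 + 13 + 6 + (-4) = 24
σ = (2, 4, 1, 3): 9 + (-8) + 8 + 15 = 24
σ = (2, 4, 3, 1): 9 + (-8) + (-3) + (-4) = -6
σ = (3, 1, 2, 4): 8 + 2 + 18 + 17 = 45
σ = (3, 1, 4, 2): 8 + 2 + 6 + (-7) = 9
σ = (3, 2, 1, 4): 8 + 13 + 8 + 17 = 46
σ = (3, 2, 4, 1): 8 + 13 + 6 + (-4) = 23
σ = (3, 4, 1, 2): 8 + (-8) + 8 + (-7) = 1
σ = (3, 4, 2, 1): 8 + (-8) + 18 + (-4) = 14
σ = (4, 1, 2, 3): (-5) + 2 + 18 + 15 = 30
σ = (4, 1, 3, 2): (-5) + 2 + (-3) + (-7) = -13
σ = (4, 2, 1, 3): (-5) + 13 + 8 + 15 = 31
σ = (4, 2, 3, 1): (-5) + 13 + (-3) + (-4) = 1
σ = (4, 3, 1, 2): (-5) + 13 + 8 + (-7) = 9
σ = (4, 3, 2, 1): (-5) + 13 + 18 + (-4) = 22
Optimal value attained by: σ = (1, 4, 3, 2).
Answer: det⊕(A) = -13; verdict: SINGULAR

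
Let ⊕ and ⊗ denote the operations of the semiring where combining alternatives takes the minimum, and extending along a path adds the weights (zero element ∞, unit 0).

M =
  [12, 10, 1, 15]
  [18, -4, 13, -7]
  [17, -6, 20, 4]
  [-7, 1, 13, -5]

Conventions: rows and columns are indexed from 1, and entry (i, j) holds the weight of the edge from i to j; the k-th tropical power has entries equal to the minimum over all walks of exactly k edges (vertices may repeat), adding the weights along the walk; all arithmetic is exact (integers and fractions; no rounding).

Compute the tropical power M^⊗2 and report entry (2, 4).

M^⊗2:
  [8, -5, 13, 3]
  [-14, -8, 6, -12]
  [-3, -10, 7, -13]
  [-12, -4, -6, -10]
Key observation: the optimum is the walk 2->4->4, with weight (-7) + (-5) = -12.
Optimal value attained by: walk 2->4->4.
Answer: (M^⊗2)[2][4] = -12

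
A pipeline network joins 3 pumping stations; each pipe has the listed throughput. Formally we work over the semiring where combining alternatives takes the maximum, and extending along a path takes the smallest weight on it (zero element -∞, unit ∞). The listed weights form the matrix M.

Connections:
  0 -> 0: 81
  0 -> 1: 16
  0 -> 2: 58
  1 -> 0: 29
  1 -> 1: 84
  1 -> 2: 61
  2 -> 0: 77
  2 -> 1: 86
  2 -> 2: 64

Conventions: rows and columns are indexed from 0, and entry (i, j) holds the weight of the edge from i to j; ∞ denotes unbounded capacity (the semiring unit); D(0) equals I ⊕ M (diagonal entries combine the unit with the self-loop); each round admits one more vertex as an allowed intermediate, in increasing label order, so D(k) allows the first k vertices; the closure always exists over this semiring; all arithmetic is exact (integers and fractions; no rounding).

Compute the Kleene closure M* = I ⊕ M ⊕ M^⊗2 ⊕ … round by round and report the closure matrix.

D(0):
  [∞, 16, 58]
  [29, ∞, 61]
  [77, 86, ∞]
D(1):
  [∞, 16, 58]
  [29, ∞, 61]
  [77, 86, ∞]
D(2):
  [∞, 16, 58]
  [29, ∞, 61]
  [77, 86, ∞]
D(3):
  [∞, 58, 58]
  [61, ∞, 61]
  [77, 86, ∞]
Answer: M* = [[∞, 58, 58], [61, ∞, 61], [77, 86, ∞]]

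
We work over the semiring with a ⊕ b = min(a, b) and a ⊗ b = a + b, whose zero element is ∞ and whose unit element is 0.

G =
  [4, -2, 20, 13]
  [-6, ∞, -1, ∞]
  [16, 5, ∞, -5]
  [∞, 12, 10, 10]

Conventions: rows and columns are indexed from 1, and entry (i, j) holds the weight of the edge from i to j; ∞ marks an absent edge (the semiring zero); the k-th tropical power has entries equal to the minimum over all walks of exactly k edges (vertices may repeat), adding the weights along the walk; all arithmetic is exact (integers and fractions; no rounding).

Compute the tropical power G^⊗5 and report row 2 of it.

G^⊗2:
  [-8, 2, -3, 15]
  [-2, -8, 14, -6]
  [-1, 7, 4, 5]
  [6, 15, 11, 5]
G^⊗3:
  [-4, -10, 1, -8]
  [-14, -4, -9, 4]
  [1, -3, 6, -1]
  [9, 4, 14, 6]
G^⊗4:
  [-16, -6, -11, -4]
  [-10, -16, -5, -14]
  [-9, -1, -4, 1]
  [-2, 7, 3, 9]
G^⊗5:
  [-12, -18, -7, -16]
  [-22, -12, -17, -10]
  [-7, -11, -2, -9]
  [1, -4, 6, -2]
Answer: row 2 of G^⊗5 = [-22, -12, -17, -10]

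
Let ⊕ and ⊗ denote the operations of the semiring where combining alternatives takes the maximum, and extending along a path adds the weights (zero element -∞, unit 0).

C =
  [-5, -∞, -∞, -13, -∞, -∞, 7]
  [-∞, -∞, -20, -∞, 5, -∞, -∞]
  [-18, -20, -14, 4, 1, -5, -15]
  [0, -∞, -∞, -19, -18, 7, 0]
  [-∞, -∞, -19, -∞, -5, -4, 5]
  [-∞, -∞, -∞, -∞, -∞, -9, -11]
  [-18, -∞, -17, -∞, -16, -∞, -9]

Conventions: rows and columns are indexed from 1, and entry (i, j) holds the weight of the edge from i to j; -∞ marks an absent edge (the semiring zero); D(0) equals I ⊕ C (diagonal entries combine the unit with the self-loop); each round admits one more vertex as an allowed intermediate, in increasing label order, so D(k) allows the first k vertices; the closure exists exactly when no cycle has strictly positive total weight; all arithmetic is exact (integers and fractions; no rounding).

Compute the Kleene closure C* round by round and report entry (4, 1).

D(0):
  [0, -∞, -∞, -13, -∞, -∞, 7]
  [-∞, 0, -20, -∞, 5, -∞, -∞]
  [-18, -20, 0, 4, 1, -5, -15]
  [0, -∞, -∞, 0, -18, 7, 0]
  [-∞, -∞, -19, -∞, 0, -4, 5]
  [-∞, -∞, -∞, -∞, -∞, 0, -11]
  [-18, -∞, -17, -∞, -16, -∞, 0]
D(1):
  [0, -∞, -∞, -13, -∞, -∞, 7]
  [-∞, 0, -20, -∞, 5, -∞, -∞]
  [-18, -20, 0, 4, 1, -5, -11]
  [0, -∞, -∞, 0, -18, 7, 7]
  [-∞, -∞, -19, -∞, 0, -4, 5]
  [-∞, -∞, -∞, -∞, -∞, 0, -11]
  [-18, -∞, -17, -31, -16, -∞, 0]
D(2):
  [0, -∞, -∞, -13, -∞, -∞, 7]
  [-∞, 0, -20, -∞, 5, -∞, -∞]
  [-18, -20, 0, 4, 1, -5, -11]
  [0, -∞, -∞, 0, -18, 7, 7]
  [-∞, -∞, -19, -∞, 0, -4, 5]
  [-∞, -∞, -∞, -∞, -∞, 0, -11]
  [-18, -∞, -17, -31, -16, -∞, 0]
D(3):
  [0, -∞, -∞, -13, -∞, -∞, 7]
  [-38, 0, -20, -16, 5, -25, -31]
  [-18, -20, 0, 4, 1, -5, -11]
  [0, -∞, -∞, 0, -18, 7, 7]
  [-37, -39, -19, -15, 0, -4, 5]
  [-∞, -∞, -∞, -∞, -∞, 0, -11]
  [-18, -37, -17, -13, -16, -22, 0]
D(4):
  [0, -∞, -∞, -13, -31, -6, 7]
  [-16, 0, -20, -16, 5, -9, -9]
  [4, -20, 0, 4, 1, 11, 11]
  [0, -∞, -∞, 0, -18, 7, 7]
  [-15, -39, -19, -15, 0, -4, 5]
  [-∞, -∞, -∞, -∞, -∞, 0, -11]
  [-13, -37, -17, -13, -16, -6, 0]
D(5):
  [0, -70, -50, -13, -31, -6, 7]
  [-10, 0, -14, -10, 5, 1, 10]
  [4, -20, 0, 4, 1, 11, 11]
  [0, -57, -37, 0, -18, 7, 7]
  [-15, -39, -19, -15, 0, -4, 5]
  [-∞, -∞, -∞, -∞, -∞, 0, -11]
  [-13, -37, -17, -13, -16, -6, 0]
D(6):
  [0, -70, -50, -13, -31, -6, 7]
  [-10, 0, -14, -10, 5, 1, 10]
  [4, -20, 0, 4, 1, 11, 11]
  [0, -57, -37, 0, -18, 7, 7]
  [-15, -39, -19, -15, 0, -4, 5]
  [-∞, -∞, -∞, -∞, -∞, 0, -11]
  [-13, -37, -17, -13, -16, -6, 0]
D(7):
  [0, -30, -10, -6, -9, 1, 7]
  [-3, 0, -7, -3, 5, 4, 10]
  [4, -20, 0, 4, 1, 11, 11]
  [0, -30, -10, 0, -9, 7, 7]
  [-8, -32, -12, -8, 0, -1, 5]
  [-24, -48, -28, -24, -27, 0, -11]
  [-13, -37, -17, -13, -16, -6, 0]
Answer: C*[4][1] = 0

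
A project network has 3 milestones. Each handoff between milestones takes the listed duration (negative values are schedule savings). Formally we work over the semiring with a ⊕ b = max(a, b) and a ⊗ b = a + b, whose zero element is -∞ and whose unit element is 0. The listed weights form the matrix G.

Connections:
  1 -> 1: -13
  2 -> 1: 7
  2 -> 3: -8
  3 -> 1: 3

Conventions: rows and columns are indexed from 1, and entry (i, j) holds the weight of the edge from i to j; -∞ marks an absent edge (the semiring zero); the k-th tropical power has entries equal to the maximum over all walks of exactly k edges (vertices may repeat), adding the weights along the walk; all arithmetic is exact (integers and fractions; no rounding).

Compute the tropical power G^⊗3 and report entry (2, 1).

G^⊗2:
  [-26, -∞, -∞]
  [-5, -∞, -∞]
  [-10, -∞, -∞]
G^⊗3:
  [-39, -∞, -∞]
  [-18, -∞, -∞]
  [-23, -∞, -∞]
Key observation: the optimum is the walk 2->3->1->1, with weight (-8) + 3 + (-13) = -18.
Optimal value attained by: walk 2->3->1->1.
Answer: (G^⊗3)[2][1] = -18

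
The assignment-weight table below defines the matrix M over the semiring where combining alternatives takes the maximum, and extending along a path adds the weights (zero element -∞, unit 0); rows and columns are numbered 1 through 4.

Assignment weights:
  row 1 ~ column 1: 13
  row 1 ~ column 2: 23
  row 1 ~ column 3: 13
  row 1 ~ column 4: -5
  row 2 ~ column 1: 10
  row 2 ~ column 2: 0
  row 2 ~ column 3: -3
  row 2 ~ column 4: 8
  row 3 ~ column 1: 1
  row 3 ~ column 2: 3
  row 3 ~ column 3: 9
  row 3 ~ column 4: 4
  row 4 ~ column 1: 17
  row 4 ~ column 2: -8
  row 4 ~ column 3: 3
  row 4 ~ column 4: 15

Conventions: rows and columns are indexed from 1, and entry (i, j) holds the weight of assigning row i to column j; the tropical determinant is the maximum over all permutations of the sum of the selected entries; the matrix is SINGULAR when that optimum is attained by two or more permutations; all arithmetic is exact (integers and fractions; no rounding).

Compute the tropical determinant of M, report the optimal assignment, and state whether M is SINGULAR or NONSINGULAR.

σ = (1, 2, 3, 4): 13 + 0 + 9 + 15 = 37
σ = (1, 2, 4, 3): 13 + 0 + 4 + 3 = 20
σ = (1, 3, 2, 4): 13 + (-3) + 3 + 15 = 28
σ = (1, 3, 4, 2): 13 + (-3) + 4 + (-8) = 6
σ = (1, 4, 2, 3): 13 + 8 + 3 + 3 = 27
σ = (1, 4, 3, 2): 13 + 8 + 9 + (-8) = 22
σ = (2, 1, 3, 4): 23 + 10 + 9 + 15 = 57
σ = (2, 1, 4, 3): 23 + 10 + 4 + 3 = 40
σ = (2, 3, 1, 4): 23 + (-3) + 1 + 15 = 36
σ = (2, 3, 4, 1): 23 + (-3) + 4 + 17 = 41
σ = (2, 4, 1, 3): 23 + 8 + 1 + 3 = 35
σ = (2, 4, 3, 1): 23 + 8 + 9 + 17 = 57
σ = (3, 1, 2, 4): 13 + 10 + 3 + 15 = 41
σ = (3, 1, 4, 2): 13 + 10 + 4 + (-8) = 19
σ = (3, 2, 1, 4): 13 + 0 + 1 + 15 = 29
σ = (3, 2, 4, 1): 13 + 0 + 4 + 17 = 34
σ = (3, 4, 1, 2): 13 + 8 + 1 + (-8) = 14
σ = (3, 4, 2, 1): 13 + 8 + 3 + 17 = 41
σ = (4, 1, 2, 3): (-5) + 10 + 3 + 3 = 11
σ = (4, 1, 3, 2): (-5) + 10 + 9 + (-8) = 6
σ = (4, 2, 1, 3): (-5) + 0 + 1 + 3 = -1
σ = (4, 2, 3, 1): (-5) + 0 + 9 + 17 = 21
σ = (4, 3, 1, 2): (-5) + (-3) + 1 + (-8) = -15
σ = (4, 3, 2, 1): (-5) + (-3) + 3 + 17 = 12
Optimal value attained by: σ = (2, 1, 3, 4).
Answer: det⊕(M) = 57; verdict: SINGULAR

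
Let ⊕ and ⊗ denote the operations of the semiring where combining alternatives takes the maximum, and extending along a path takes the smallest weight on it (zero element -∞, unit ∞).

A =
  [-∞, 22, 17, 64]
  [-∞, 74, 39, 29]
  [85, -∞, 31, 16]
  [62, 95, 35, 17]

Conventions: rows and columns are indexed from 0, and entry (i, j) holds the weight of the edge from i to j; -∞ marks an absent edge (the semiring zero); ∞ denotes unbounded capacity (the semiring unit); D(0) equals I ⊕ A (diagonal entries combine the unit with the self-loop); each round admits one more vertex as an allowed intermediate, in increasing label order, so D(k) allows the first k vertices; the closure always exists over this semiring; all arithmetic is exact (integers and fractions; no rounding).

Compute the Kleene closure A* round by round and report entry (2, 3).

D(0):
  [∞, 22, 17, 64]
  [-∞, ∞, 39, 29]
  [85, -∞, ∞, 16]
  [62, 95, 35, ∞]
D(1):
  [∞, 22, 17, 64]
  [-∞, ∞, 39, 29]
  [85, 22, ∞, 64]
  [62, 95, 35, ∞]
D(2):
  [∞, 22, 22, 64]
  [-∞, ∞, 39, 29]
  [85, 22, ∞, 64]
  [62, 95, 39, ∞]
D(3):
  [∞, 22, 22, 64]
  [39, ∞, 39, 39]
  [85, 22, ∞, 64]
  [62, 95, 39, ∞]
D(4):
  [∞, 64, 39, 64]
  [39, ∞, 39, 39]
  [85, 64, ∞, 64]
  [62, 95, 39, ∞]
Answer: A*[2][3] = 64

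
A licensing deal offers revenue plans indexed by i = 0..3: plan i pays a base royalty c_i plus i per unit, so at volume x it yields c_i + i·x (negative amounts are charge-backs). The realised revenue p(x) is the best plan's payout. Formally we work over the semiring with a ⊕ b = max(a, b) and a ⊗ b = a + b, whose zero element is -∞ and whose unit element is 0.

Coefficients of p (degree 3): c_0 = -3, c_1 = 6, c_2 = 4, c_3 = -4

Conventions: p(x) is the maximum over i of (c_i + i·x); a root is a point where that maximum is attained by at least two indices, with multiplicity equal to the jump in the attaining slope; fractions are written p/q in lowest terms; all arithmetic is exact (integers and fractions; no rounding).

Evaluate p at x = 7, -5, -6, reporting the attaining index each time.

p(7) = max(-3+0·7=-3, 6+1·7=13, 4+2·7=18, -4+3·7=17) = 18 (attained by i=2)
p(-5) = max(-3+0·(-5)=-3, 6+1·(-5)=1, 4+2·(-5)=-6, -4+3·(-5)=-19) = 1 (attained by i=1)
p(-6) = max(-3+0·(-6)=-3, 6+1·(-6)=0, 4+2·(-6)=-8, -4+3·(-6)=-22) = 0 (attained by i=1)
Answer: p(7) = 18; p(-5) = 1; p(-6) = 0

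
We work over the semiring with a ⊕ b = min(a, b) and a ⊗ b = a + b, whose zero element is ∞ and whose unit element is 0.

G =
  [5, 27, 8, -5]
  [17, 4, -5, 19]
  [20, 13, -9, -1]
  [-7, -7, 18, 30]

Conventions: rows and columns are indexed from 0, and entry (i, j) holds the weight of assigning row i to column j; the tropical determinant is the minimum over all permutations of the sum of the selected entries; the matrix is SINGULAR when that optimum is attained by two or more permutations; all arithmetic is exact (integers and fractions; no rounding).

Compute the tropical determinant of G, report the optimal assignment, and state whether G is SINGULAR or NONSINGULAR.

σ = (0, 1, 2, 3): 5 + 4 + (-9) + 30 = 30
σ = (0, 1, 3, 2): 5 + 4 + (-1) + 18 = 26
σ = (0, 2, 1, 3): 5 + (-5) + 13 + 30 = 43
σ = (0, 2, 3, 1): 5 + (-5) + (-1) + (-7) = -8
σ = (0, 3, 1, 2): 5 + 19 + 13 + 18 = 55
σ = (0, 3, 2, 1): 5 + 19 + (-9) + (-7) = 8
σ = (1, 0, 2, 3): 27 + 17 + (-9) + 30 = 65
σ = (1, 0, 3, 2): 27 + 17 + (-1) + 18 = 61
σ = (1, 2, 0, 3): 27 + (-5) + 20 + 30 = 72
σ = (1, 2, 3, 0): 27 + (-5) + (-1) + (-7) = 14
σ = (1, 3, 0, 2): 27 + 19 + 20 + 18 = 84
σ = (1, 3, 2, 0): 27 + 19 + (-9) + (-7) = 30
σ = (2, 0, 1, 3): 8 + 17 + 13 + 30 = 68
σ = (2, 0, 3, 1): 8 + 17 + (-1) + (-7) = 17
σ = (2, 1, 0, 3): 8 + 4 + 20 + 30 = 62
σ = (2, 1, 3, 0): 8 + 4 + (-1) + (-7) = 4
σ = (2, 3, 0, 1): 8 + 19 + 20 + (-7) = 40
σ = (2, 3, 1, 0): 8 + 19 + 13 + (-7) = 33
σ = (3, 0, 1, 2): (-5) + 17 + 13 + 18 = 43
σ = (3, 0, 2, 1): (-5) + 17 + (-9) + (-7) = -4
σ = (3, 1, 0, 2): (-5) + 4 + 20 + 18 = 37
σ = (3, 1, 2, 0): (-5) + 4 + (-9) + (-7) = -17
σ = (3, 2, 0, 1): (-5) + (-5) + 20 + (-7) = 3
σ = (3, 2, 1, 0): (-5) + (-5) + 13 + (-7) = -4
Optimal value attained by: σ = (3, 1, 2, 0).
Answer: det⊕(G) = -17; verdict: NONSINGULAR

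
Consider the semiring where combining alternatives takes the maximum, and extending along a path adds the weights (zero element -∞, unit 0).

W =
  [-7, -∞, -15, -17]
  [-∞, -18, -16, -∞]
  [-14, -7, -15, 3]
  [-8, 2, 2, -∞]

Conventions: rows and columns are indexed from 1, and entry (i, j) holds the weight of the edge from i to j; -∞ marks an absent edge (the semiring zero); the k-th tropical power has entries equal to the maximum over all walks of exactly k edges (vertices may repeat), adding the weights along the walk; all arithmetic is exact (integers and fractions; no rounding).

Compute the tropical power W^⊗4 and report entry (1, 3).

W^⊗2:
  [-14, -15, -15, -12]
  [-30, -23, -31, -13]
  [-5, 5, 5, -12]
  [-12, -5, -13, 5]
W^⊗3:
  [-20, -10, -10, -12]
  [-21, -11, -11, -28]
  [-9, -2, -10, 8]
  [-3, 7, 7, -10]
W^⊗4:
  [-20, -10, -10, -7]
  [-25, -18, -26, -8]
  [0, 10, 10, -7]
  [-7, 0, -8, 10]
Key observation: the optimum is the walk 1->4->3->4->3, with weight (-17) + 2 + 3 + 2 = -10.
Optimal value attained by: walk 1->4->3->4->3.
Answer: (W^⊗4)[1][3] = -10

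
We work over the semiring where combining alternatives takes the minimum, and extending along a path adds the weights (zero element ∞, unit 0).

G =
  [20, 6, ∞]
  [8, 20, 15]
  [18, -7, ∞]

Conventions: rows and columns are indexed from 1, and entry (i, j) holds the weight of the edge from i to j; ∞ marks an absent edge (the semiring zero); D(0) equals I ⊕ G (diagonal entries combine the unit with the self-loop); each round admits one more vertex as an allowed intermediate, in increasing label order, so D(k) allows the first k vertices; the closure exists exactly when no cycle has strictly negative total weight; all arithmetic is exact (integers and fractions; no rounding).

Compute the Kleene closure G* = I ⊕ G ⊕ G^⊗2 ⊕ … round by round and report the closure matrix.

D(0):
  [0, 6, ∞]
  [8, 0, 15]
  [18, -7, 0]
D(1):
  [0, 6, ∞]
  [8, 0, 15]
  [18, -7, 0]
D(2):
  [0, 6, 21]
  [8, 0, 15]
  [1, -7, 0]
D(3):
  [0, 6, 21]
  [8, 0, 15]
  [1, -7, 0]
Answer: G* = [[0, 6, 21], [8, 0, 15], [1, -7, 0]]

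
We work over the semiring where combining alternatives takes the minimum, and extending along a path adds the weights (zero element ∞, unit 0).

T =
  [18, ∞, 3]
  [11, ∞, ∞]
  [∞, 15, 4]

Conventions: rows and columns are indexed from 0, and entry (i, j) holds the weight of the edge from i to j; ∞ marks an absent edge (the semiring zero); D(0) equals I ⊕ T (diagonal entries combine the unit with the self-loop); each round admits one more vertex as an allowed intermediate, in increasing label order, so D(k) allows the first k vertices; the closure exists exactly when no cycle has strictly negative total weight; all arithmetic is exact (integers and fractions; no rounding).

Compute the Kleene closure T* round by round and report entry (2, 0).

D(0):
  [0, ∞, 3]
  [11, 0, ∞]
  [∞, 15, 0]
D(1):
  [0, ∞, 3]
  [11, 0, 14]
  [∞, 15, 0]
D(2):
  [0, ∞, 3]
  [11, 0, 14]
  [26, 15, 0]
D(3):
  [0, 18, 3]
  [11, 0, 14]
  [26, 15, 0]
Answer: T*[2][0] = 26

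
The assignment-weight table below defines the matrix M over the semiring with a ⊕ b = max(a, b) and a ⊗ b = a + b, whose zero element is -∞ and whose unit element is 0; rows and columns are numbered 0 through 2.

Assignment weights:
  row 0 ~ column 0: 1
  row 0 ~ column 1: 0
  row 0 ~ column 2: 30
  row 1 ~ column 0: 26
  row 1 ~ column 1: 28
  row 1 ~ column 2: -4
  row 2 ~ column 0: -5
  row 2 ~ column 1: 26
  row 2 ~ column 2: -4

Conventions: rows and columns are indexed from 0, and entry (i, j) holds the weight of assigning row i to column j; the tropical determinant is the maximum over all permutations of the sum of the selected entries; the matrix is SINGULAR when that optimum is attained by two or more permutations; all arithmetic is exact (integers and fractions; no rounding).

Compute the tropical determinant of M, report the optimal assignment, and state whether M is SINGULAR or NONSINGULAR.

σ = (0, 1, 2): 1 + 28 + (-4) = 25
σ = (0, 2, 1): 1 + (-4) + 26 = 23
σ = (1, 0, 2): 0 + 26 + (-4) = 22
σ = (1, 2, 0): 0 + (-4) + (-5) = -9
σ = (2, 0, 1): 30 + 26 + 26 = 82
σ = (2, 1, 0): 30 + 28 + (-5) = 53
Optimal value attained by: σ = (2, 0, 1).
Answer: det⊕(M) = 82; verdict: NONSINGULAR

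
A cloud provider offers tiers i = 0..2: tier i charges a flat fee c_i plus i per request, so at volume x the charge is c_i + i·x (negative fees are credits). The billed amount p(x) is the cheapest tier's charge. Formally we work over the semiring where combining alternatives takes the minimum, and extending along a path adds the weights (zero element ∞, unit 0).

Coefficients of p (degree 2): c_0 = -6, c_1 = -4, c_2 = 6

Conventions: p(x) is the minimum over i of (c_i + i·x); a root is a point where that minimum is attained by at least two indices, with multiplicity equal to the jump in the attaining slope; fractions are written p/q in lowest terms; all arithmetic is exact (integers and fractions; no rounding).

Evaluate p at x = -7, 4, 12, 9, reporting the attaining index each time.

p(-7) = min(-6+0·(-7)=-6, -4+1·(-7)=-11, 6+2·(-7)=-8) = -11 (attained by i=1)
p(4) = min(-6+0·4=-6, -4+1·4=0, 6+2·4=14) = -6 (attained by i=0)
p(12) = min(-6+0·12=-6, -4+1·12=8, 6+2·12=30) = -6 (attained by i=0)
p(9) = min(-6+0·9=-6, -4+1·9=5, 6+2·9=24) = -6 (attained by i=0)
Answer: p(-7) = -11; p(4) = -6; p(12) = -6; p(9) = -6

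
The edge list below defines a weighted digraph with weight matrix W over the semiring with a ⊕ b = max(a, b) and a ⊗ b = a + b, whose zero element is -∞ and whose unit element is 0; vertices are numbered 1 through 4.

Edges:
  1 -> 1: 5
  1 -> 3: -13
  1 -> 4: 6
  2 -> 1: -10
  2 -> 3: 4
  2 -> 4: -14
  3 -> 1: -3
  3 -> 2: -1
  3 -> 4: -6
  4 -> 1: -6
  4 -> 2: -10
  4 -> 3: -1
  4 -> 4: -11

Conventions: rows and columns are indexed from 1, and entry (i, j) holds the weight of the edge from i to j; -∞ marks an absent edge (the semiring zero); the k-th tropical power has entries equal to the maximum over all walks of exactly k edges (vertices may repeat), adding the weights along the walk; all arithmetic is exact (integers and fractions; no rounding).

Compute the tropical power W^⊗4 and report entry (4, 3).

W^⊗2:
  [10, -4, 5, 11]
  [1, 3, -15, -2]
  [2, -16, 3, 3]
  [-1, -2, -6, 0]
W^⊗3:
  [15, 4, 10, 16]
  [6, -12, 7, 7]
  [7, 2, 2, 8]
  [4, -7, 2, 5]
W^⊗4:
  [20, 9, 15, 21]
  [11, 6, 6, 12]
  [12, 1, 7, 13]
  [9, 1, 4, 10]
Key observation: the optimum is the walk 4->1->1->4->3, with weight (-6) + 5 + 6 + (-1) = 4.
Optimal value attained by: walk 4->1->1->4->3.
Answer: (W^⊗4)[4][3] = 4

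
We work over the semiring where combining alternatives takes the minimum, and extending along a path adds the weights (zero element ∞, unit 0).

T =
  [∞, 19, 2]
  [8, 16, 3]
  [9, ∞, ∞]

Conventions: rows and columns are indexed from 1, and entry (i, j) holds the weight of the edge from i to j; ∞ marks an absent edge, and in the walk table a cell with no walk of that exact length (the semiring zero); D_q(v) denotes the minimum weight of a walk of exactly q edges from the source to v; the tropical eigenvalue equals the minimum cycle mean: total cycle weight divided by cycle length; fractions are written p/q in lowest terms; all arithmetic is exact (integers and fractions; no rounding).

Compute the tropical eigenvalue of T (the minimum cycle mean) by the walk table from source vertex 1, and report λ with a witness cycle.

q=0: [0, ∞, ∞]
q=1: [∞, 19, 2]
q=2: [11, 35, 22]
q=3: [31, 30, 13]
Optimal cycle mean attained by: cycle 1->3->1, total 2 + 9, length 2.
Answer: λ = 11/2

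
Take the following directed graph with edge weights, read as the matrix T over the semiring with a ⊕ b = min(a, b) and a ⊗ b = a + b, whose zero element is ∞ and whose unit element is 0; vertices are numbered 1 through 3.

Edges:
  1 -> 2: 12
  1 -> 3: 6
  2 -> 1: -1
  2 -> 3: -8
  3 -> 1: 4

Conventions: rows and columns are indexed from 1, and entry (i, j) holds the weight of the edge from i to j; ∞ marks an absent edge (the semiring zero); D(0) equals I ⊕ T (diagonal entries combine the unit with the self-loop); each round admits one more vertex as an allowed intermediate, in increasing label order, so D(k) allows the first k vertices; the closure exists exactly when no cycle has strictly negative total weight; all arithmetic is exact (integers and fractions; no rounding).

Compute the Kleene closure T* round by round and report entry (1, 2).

D(0):
  [0, 12, 6]
  [-1, 0, -8]
  [4, ∞, 0]
D(1):
  [0, 12, 6]
  [-1, 0, -8]
  [4, 16, 0]
D(2):
  [0, 12, 4]
  [-1, 0, -8]
  [4, 16, 0]
D(3):
  [0, 12, 4]
  [-4, 0, -8]
  [4, 16, 0]
Answer: T*[1][2] = 12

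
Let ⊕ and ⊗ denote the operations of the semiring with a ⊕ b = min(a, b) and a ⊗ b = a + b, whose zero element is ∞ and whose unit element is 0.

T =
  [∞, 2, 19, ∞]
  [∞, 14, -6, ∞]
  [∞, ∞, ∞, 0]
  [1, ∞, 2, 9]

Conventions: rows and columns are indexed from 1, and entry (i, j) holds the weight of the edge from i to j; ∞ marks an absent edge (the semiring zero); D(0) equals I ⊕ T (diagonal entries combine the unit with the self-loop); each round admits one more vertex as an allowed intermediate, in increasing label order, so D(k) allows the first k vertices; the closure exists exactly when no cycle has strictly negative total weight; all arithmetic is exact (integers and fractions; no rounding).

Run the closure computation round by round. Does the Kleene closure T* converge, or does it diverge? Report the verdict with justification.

D(0):
  [0, 2, 19, ∞]
  [∞, 0, -6, ∞]
  [∞, ∞, 0, 0]
  [1, ∞, 2, 0]
D(1):
  [0, 2, 19, ∞]
  [∞, 0, -6, ∞]
  [∞, ∞, 0, 0]
  [1, 3, 2, 0]
D(2):
  [0, 2, -4, ∞]
  [∞, 0, -6, ∞]
  [∞, ∞, 0, 0]
  [1, 3, -3, 0]
Detection: at round 3, diagonal entry (4, 4) turns strictly negative.
Key observation: the cycle 4->1->2->3->4 has total weight 1 + 2 + (-6) + 0, which is strictly negative.
Answer: DIVERGES — negative cycle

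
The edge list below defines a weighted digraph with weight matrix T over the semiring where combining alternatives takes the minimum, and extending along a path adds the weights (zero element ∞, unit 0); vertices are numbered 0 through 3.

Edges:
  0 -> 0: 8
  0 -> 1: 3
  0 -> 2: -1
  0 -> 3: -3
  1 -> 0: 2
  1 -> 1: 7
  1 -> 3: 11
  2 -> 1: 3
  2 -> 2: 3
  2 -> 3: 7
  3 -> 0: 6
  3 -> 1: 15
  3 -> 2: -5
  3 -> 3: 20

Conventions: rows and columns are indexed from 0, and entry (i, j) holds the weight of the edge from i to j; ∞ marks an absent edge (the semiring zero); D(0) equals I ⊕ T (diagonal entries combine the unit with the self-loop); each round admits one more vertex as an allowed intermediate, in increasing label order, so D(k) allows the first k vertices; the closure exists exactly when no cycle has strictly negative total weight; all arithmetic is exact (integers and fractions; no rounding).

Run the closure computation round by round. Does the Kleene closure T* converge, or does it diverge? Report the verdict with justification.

D(0):
  [0, 3, -1, -3]
  [2, 0, ∞, 11]
  [∞, 3, 0, 7]
  [6, 15, -5, 0]
D(1):
  [0, 3, -1, -3]
  [2, 0, 1, -1]
  [∞, 3, 0, 7]
  [6, 9, -5, 0]
D(2):
  [0, 3, -1, -3]
  [2, 0, 1, -1]
  [5, 3, 0, 2]
  [6, 9, -5, 0]
Detection: at round 3, diagonal entry (3, 3) turns strictly negative.
Key observation: the cycle 3->2->1->0->3 has total weight (-5) + 3 + 2 + (-3), which is strictly negative.
Answer: DIVERGES — negative cycle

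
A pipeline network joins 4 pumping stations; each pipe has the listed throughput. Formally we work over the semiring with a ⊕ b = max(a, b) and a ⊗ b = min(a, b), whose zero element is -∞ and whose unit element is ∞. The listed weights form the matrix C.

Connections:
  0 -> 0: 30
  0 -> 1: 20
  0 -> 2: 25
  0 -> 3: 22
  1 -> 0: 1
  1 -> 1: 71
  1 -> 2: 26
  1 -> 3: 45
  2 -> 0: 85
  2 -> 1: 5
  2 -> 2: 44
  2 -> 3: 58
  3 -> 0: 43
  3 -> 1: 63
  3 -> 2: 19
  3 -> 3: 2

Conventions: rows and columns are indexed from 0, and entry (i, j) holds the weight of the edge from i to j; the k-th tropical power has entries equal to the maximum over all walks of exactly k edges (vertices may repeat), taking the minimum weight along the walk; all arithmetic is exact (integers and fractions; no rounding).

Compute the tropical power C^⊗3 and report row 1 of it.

C^⊗2:
  [30, 22, 25, 25]
  [43, 71, 26, 45]
  [44, 58, 44, 44]
  [30, 63, 26, 45]
C^⊗3:
  [30, 25, 25, 25]
  [43, 71, 26, 45]
  [44, 58, 44, 45]
  [43, 63, 26, 45]
Answer: row 1 of C^⊗3 = [43, 71, 26, 45]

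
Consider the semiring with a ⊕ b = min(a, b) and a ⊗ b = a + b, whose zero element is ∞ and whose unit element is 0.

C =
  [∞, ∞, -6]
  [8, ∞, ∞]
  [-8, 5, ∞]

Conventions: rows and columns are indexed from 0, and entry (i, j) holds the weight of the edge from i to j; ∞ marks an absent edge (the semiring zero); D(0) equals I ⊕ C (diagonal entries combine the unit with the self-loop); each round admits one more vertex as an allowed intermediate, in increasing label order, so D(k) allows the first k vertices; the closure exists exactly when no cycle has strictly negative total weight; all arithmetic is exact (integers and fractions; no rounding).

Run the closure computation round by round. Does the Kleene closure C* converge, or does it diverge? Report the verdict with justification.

D(0):
  [0, ∞, -6]
  [8, 0, ∞]
  [-8, 5, 0]
Detection: at round 1, diagonal entry (2, 2) turns strictly negative.
Key observation: the cycle 2->0->2 has total weight (-8) + (-6), which is strictly negative.
Answer: DIVERGES — negative cycle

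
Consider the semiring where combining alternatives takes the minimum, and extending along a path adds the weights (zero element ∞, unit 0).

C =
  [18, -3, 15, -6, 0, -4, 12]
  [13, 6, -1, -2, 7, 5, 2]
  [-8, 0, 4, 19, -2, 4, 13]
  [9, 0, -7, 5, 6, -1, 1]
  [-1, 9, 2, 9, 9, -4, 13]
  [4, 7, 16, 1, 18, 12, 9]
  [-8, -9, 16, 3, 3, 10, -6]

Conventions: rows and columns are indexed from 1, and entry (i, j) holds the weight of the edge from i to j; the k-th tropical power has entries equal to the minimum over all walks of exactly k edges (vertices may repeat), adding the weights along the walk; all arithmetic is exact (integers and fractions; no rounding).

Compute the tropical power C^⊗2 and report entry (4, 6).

C^⊗2:
  [-1, -6, -13, -5, 0, -7, -5]
  [-9, -7, -9, 3, -3, -3, -4]
  [-4, -11, -1, -14, -8, -12, 2]
  [-15, -8, -3, -2, -9, -3, -5]
  [-6, -4, 2, -7, -1, -5, 5]
  [1, 0, -6, -2, 4, 0, 2]
  [-14, -15, -10, -14, -8, -12, -12]
Key observation: the optimum is the walk 4->3->6, with weight (-7) + 4 = -3.
Optimal value attained by: walk 4->3->6.
Answer: (C^⊗2)[4][6] = -3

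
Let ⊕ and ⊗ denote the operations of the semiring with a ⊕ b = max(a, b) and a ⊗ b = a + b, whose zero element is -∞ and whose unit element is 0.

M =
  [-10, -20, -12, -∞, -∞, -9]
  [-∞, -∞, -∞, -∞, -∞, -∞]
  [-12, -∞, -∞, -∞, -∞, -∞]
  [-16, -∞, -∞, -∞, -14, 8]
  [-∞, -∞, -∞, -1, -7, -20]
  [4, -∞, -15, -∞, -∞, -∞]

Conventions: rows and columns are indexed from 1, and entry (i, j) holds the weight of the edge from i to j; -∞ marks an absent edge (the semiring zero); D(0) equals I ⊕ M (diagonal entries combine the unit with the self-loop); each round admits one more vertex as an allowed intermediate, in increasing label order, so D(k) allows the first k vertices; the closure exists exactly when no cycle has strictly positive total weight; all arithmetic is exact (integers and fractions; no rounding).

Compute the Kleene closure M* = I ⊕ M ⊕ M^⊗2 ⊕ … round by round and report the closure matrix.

D(0):
  [0, -20, -12, -∞, -∞, -9]
  [-∞, 0, -∞, -∞, -∞, -∞]
  [-12, -∞, 0, -∞, -∞, -∞]
  [-16, -∞, -∞, 0, -14, 8]
  [-∞, -∞, -∞, -1, 0, -20]
  [4, -∞, -15, -∞, -∞, 0]
D(1):
  [0, -20, -12, -∞, -∞, -9]
  [-∞, 0, -∞, -∞, -∞, -∞]
  [-12, -32, 0, -∞, -∞, -21]
  [-16, -36, -28, 0, -14, 8]
  [-∞, -∞, -∞, -1, 0, -20]
  [4, -16, -8, -∞, -∞, 0]
D(2):
  [0, -20, -12, -∞, -∞, -9]
  [-∞, 0, -∞, -∞, -∞, -∞]
  [-12, -32, 0, -∞, -∞, -21]
  [-16, -36, -28, 0, -14, 8]
  [-∞, -∞, -∞, -1, 0, -20]
  [4, -16, -8, -∞, -∞, 0]
D(3):
  [0, -20, -12, -∞, -∞, -9]
  [-∞, 0, -∞, -∞, -∞, -∞]
  [-12, -32, 0, -∞, -∞, -21]
  [-16, -36, -28, 0, -14, 8]
  [-∞, -∞, -∞, -1, 0, -20]
  [4, -16, -8, -∞, -∞, 0]
D(4):
  [0, -20, -12, -∞, -∞, -9]
  [-∞, 0, -∞, -∞, -∞, -∞]
  [-12, -32, 0, -∞, -∞, -21]
  [-16, -36, -28, 0, -14, 8]
  [-17, -37, -29, -1, 0, 7]
  [4, -16, -8, -∞, -∞, 0]
D(5):
  [0, -20, -12, -∞, -∞, -9]
  [-∞, 0, -∞, -∞, -∞, -∞]
  [-12, -32, 0, -∞, -∞, -21]
  [-16, -36, -28, 0, -14, 8]
  [-17, -37, -29, -1, 0, 7]
  [4, -16, -8, -∞, -∞, 0]
D(6):
  [0, -20, -12, -∞, -∞, -9]
  [-∞, 0, -∞, -∞, -∞, -∞]
  [-12, -32, 0, -∞, -∞, -21]
  [12, -8, 0, 0, -14, 8]
  [11, -9, -1, -1, 0, 7]
  [4, -16, -8, -∞, -∞, 0]
Answer: M* = [[0, -20, -12, -∞, -∞, -9], [-∞, 0, -∞, -∞, -∞, -∞], [-12, -32, 0, -∞, -∞, -21], [12, -8, 0, 0, -14, 8], [11, -9, -1, -1, 0, 7], [4, -16, -8, -∞, -∞, 0]]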